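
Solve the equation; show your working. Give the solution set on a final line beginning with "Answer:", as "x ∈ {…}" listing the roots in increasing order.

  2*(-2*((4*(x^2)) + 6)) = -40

Step 1. [2*(-2*((4*(x^2)) + 6)) = -40] divide by the outer 2 ⇒ div: -2*((4*(x^2)) + 6) = -20.
Step 2. [-2*((4*(x^2)) + 6) = -20] -2·(inner) — divide through by -2. So div: (4*(x^2)) + 6 = 10.
Step 3. [(4*(x^2)) + 6 = 10] the outer +6 inverts by subtracting 6 ⇒ sub: 4*(x^2) = 4.
Step 4. [4*(x^2) = 4] 4 out front; divide by 4, so div: x^2 = 1.
Step 5. [x^2 = 1] √ both sides: 1 ≥ 0 gives two branches, so sqrt: x = 1 or -1.

Answer: x ∈ {-1, 1}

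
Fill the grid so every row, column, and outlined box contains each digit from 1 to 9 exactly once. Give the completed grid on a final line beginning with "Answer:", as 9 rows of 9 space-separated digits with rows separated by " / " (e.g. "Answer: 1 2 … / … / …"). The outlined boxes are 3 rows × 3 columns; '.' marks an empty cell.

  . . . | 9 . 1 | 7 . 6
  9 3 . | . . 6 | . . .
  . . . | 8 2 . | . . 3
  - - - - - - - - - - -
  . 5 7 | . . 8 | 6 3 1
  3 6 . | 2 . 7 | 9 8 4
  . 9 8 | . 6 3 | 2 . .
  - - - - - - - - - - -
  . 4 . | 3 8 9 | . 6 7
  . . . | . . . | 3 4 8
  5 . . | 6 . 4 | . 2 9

Step 1. [r1c8∈{5}] r1c8 has the single candidate 5 ⇒ r1c8=5.
Step 2. [r5c3∈{1}] r5c3 is down to just 1. So r5c3=1.
Step 3. [r7c3∈{2}] r7c3's peers cover all but 2 ⇒ r7c3=2.
Step 4. [r7c1∈{1}] nothing but 1 survives at r7c1 ⇒ r7c1=1.
Step 5. [r1c3∈{4}] r1c3's peers cover all but 4 ⇒ r1c3=4.
Step 6. [r8c2∈{7}] nothing but 7 survives at r8c2. So r8c2=7.
Step 7. [r3c6∈{5}] r3c6 is down to just 5. So r3c6=5.
Step 8. [r4c4∈{4}] r4c4 has the single candidate 4, so r4c4=4.
Step 9. [r2c8∈{1}] r2c8 has the single candidate 1, so r2c8=1.
Step 10. [r6c4∈{1,5}] row 6 places 1 nowhere but r6c4 ⇒ r6c4=1.
Step 11. [r8c1∈{6}] r8c1 is down to just 6. So r8c1=6.
Step 12. [r9c5∈{1,7}] r9c5 is the only open cell in row 9 admitting 7, so r9c5=7.
Step 13. [r1c1∈{2,8}] across col 1, 8 lands solely at r1c1, so r1c1=8.
Step 14. [r2c7∈{4,8}] 8 has one home in row 2: r2c7. So r2c7=8.
Step 15. [r8c5∈{1,5}] in row 8, 1 fits only at r8c5, so r8c5=1.
Step 16. [r8c4∈{5}] r8c4 is down to just 5, so r8c4=5.
Step 17. [r8c3∈{9}] r8c3's peers cover all but 9 ⇒ r8c3=9.
Step 18. [r2c5∈{4}] r2c5 is down to just 4, so r2c5=4.
Step 19. [r8c6∈{2}] r8c6's peers cover all but 2 ⇒ r8c6=2.
Step 20. [r6c9∈{5}] only 5 remains possible at r6c9, so r6c9=5.
Step 21. [r6c8∈{7}] only 7 remains possible at r6c8 ⇒ r6c8=7.
Step 22. [r3c1∈{7}] only 7 remains possible at r3c1, so r3c1=7.
Step 23. [r6c1∈{4}] r6c1's peers cover all but 4, so r6c1=4.
Step 24. [r4c1∈{2}] nothing but 2 survives at r4c1, so r4c1=2.
Step 25. [r9c3∈{3}] r9c3 is down to just 3 ⇒ r9c3=3.
Step 26. [r5c5∈{5}] r5c5's peers cover all but 5, so r5c5=5.
Step 27. [r7c7∈{5}] only 5 remains possible at r7c7, so r7c7=5.
Step 28. [r4c5∈{9}] only 9 remains possible at r4c5 ⇒ r4c5=9.
Step 29. [r2c4∈{7}] r2c4's peers cover all but 7, so r2c4=7.
Step 30. [r3c7∈{4}] only 4 remains possible at r3c7 ⇒ r3c7=4.
Step 31. [r1c5∈{3}] r1c5 is down to just 3. So r1c5=3.
Step 32. [r1c2∈{2}] nothing but 2 survives at r1c2 ⇒ r1c2=2.
Step 33. [r2c9∈{2}] r2c9 has the single candidate 2. So r2c9=2.
Step 34. [r3c8∈{9}] r3c8's peers cover all but 9, so r3c8=9.
Step 35. [r3c2∈{1}] r3c2 is down to just 1, so r3c2=1.
Step 36. [r9c7∈{1}] only 1 remains possible at r9c7 ⇒ r9c7=1.
Step 37. [r9c2∈{8}] only 8 remains possible at r9c2 ⇒ r9c2=8.
Step 38. [r3c3∈{6}] only 6 remains possible at r3c3. So r3c3=6.
Step 39. [r2c3∈{5}] nothing but 5 survives at r2c3. So r2c3=5.

Answer: 8 2 4 9 3 1 7 5 6 / 9 3 5 7 4 6 8 1 2 / 7 1 6 8 2 5 4 9 3 / 2 5 7 4 9 8 6 3 1 / 3 6 1 2 5 7 9 8 4 / 4 9 8 1 6 3 2 7 5 / 1 4 2 3 8 9 5 6 7 / 6 7 9 5 1 2 3 4 8 / 5 8 3 6 7 4 1 2 9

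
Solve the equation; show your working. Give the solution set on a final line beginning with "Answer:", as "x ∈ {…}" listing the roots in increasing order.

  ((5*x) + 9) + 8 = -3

Step 1. [((5*x) + 9) + 8 = -3] peel the +8: subtract 8 from each side, so sub: (5*x) + 9 = -11.
Step 2. [(5*x) + 9 = -11] +9 is outermost — subtract 9 both sides. So sub: 5*x = -20.
Step 3. [5*x = -20] divide by the outer 5. So div: x = -4.

Answer: x ∈ {-4}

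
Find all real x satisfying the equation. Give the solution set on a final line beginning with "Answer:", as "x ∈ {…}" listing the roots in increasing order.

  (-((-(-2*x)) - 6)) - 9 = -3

Step 1. [(-((-(-2*x)) - 6)) - 9 = -3] add 9: x sits inside (… - 9). So sub: -((-(-2*x)) - 6) = 6.
Step 2. [-((-(-2*x)) - 6) = 6] LHS negated; negate both sides, so neg: (-(-2*x)) - 6 = -6.
Step 3. [(-(-2*x)) - 6 = -6] 6 comes off first (add 6), so sub: -(-2*x) = 0.
Step 4. [-(-2*x) = 0] flip signs both sides, so neg: -2*x = 0.
Step 5. [-2*x = 0] -2 out front; divide by -2. So div: x = 0.

Answer: x ∈ {0}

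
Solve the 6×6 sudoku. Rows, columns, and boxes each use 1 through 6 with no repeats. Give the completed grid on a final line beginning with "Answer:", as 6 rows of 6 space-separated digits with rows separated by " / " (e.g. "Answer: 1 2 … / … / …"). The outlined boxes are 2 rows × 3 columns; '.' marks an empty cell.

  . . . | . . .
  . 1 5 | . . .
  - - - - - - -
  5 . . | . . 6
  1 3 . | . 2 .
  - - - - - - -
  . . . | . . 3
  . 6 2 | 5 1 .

Step 1. [r5c1∈{4}] r5c1's peers cover all but 4. So r5c1=4.
Step 2. [r4c4∈{4}] only 4 remains possible at r4c4 ⇒ r4c4=4.
Step 3. [r1c3∈{3,4,6}] col 3 places 3 nowhere but r1c3. So r1c3=3.
Step 4. [r1c2∈{2,4}] box 1 places 4 nowhere but r1c2 ⇒ r1c2=4.
Step 5. [r5c4∈{2,6}] row 5 places 2 nowhere but r5c4 ⇒ r5c4=2.
Step 6. [r2c5∈{3,4,6}] 4 has one home in col 5: r2c5 ⇒ r2c5=4.
Step 7. [r1c6∈{1,2,5}] in col 6, 1 fits only at r1c6 ⇒ r1c6=1.
Step 8. [r1c4∈{6}] r1c4 has the single candidate 6 ⇒ r1c4=6.
Step 9. [r3c4∈{1,3}] r3c4 is the only open cell in row 3 admitting 1 ⇒ r3c4=1.
Step 10. [r2c6∈{2}] nothing but 2 survives at r2c6, so r2c6=2.
Step 11. [r1c5∈{5}] nothing but 5 survives at r1c5, so r1c5=5.
Step 12. [r4c6∈{5}] r4c6 has the single candidate 5 ⇒ r4c6=5.
Step 13. [r6c1∈{3}] r6c1 has the single candidate 3, so r6c1=3.
Step 14. [r5c5∈{6}] r5c5's peers cover all but 6. So r5c5=6.
Step 15. [r2c4∈{3}] only 3 remains possible at r2c4 ⇒ r2c4=3.
Step 16. [r6c6∈{4}] r6c6's peers cover all but 4, so r6c6=4.
Step 17. [r3c5∈{3}] only 3 remains possible at r3c5 ⇒ r3c5=3.
Step 18. [r5c3∈{1}] r5c3 is down to just 1. So r5c3=1.
Step 19. [r5c2∈{5}] r5c2's peers cover all but 5 ⇒ r5c2=5.
Step 20. [r3c2∈{2}] only 2 remains possible at r3c2 ⇒ r3c2=2.
Step 21. [r4c3∈{6}] r4c3 is down to just 6 ⇒ r4c3=6.
Step 22. [r1c1∈{2}] only 2 remains possible at r1c1. So r1c1=2.
Step 23. [r3c3∈{4}] r3c3 is down to just 4 ⇒ r3c3=4.
Step 24. [r2c1∈{6}] nothing but 6 survives at r2c1 ⇒ r2c1=6.

Answer: 2 4 3 6 5 1 / 6 1 5 3 4 2 / 5 2 4 1 3 6 / 1 3 6 4 2 5 / 4 5 1 2 6 3 / 3 6 2 5 1 4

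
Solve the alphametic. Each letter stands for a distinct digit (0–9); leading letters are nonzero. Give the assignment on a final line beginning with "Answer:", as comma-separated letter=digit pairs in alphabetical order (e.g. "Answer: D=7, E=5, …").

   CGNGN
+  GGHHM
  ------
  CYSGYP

Step 1. [col 1: N + M ≡ P (mod 10)] no forcing yet in column 1 (carry-in 0); M=4 is free and consistent — try it ⇒ M=4.
Step 2. [col 1: N + M ≡ P (mod 10)] P=9 is one option consistent with column 1 (N + M ≡ P (mod 10), carry-in 0) — take it ⇒ P=9.
Step 3. [col 1: N + M ≡ P (mod 10)] from column 1 (M=4, P=9, carry-in 0, digits 4,9 already taken and all letters distinct): N must equal 5 ⇒ N=5.
Step 4. [col 2: G + H ≡ Y (mod 10)] column 2 (G + H ≡ Y (mod 10), carry-in 0) doesn't pin Y yet; pick Y=0 and continue, so Y=0.
Step 5. [col 2: G + H ≡ Y (mod 10)] column 2 (G + H ≡ Y (mod 10), carry-in 0) doesn't pin G yet; pick G=8 and continue ⇒ G=8.
Step 6. [C] adding two 5-digit numbers gives at most 5+1 digits, and here it does — C is that final carry and must be 1 ⇒ C=1.
Step 7. [col 2: G + H ≡ Y (mod 10)] in column 2 we have G+H≡Y with carry-in 0; given G=8, Y=0 and digits 0,1,4,5,8,9 already taken and all letters distinct, that pins H to 2, so H=2.
Step 8. [col 4: G + G ≡ S (mod 10)] column 4: given G=8, carry-in 0, and digits 0,1,2,4,5,8,9 already taken and all letters distinct, G+G≡S (mod 10) forces S=6. So S=6.

Answer: C=1, G=8, H=2, M=4, N=5, P=9, S=6, Y=0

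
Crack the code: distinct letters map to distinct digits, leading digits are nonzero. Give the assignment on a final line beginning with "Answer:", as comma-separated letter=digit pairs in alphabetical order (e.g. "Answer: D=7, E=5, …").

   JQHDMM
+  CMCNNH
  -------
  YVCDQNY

Step 1. [col 1: M + H ≡ Y (mod 10)] Y=1 is one option consistent with column 1 (M + H ≡ Y (mod 10), carry-in 0) — take it, so Y=1.
Step 2. [col 1: M + H ≡ Y (mod 10)] several values work for M in column 1 (M + H ≡ Y (mod 10), carry-in 0); try M=9 ⇒ M=9.
Step 3. [col 1: M + H ≡ Y (mod 10)] in column 1 we have M+H≡Y with carry-in 0; given M=9, Y=1 and digits 1,9 already taken and all letters distinct, that pins H to 2. So H=2.
Step 4. [col 2: M + N ≡ N (mod 10)] no forcing yet in column 2 (carry-in 1); N=7 is free and consistent — try it. So N=7.
Step 5. [col 3: D + N ≡ Q (mod 10)] several values work for Q in column 3 (D + N ≡ Q (mod 10), carry-in 1); try Q=6 ⇒ Q=6.
Step 6. [col 3: D + N ≡ Q (mod 10)] in column 3 we have D+N≡Q with carry-in 1; given N=7, Q=6 and digits 1,2,6,7,9 already taken and all letters distinct, that pins D to 8. So D=8.
Step 7. [col 4: H + C ≡ D (mod 10)] column 4 reads H+C+carry(1)=D with H=2, D=8; with digits 1,2,6,7,8,9 already taken and all letters distinct, the only value for C is 5, so C=5.
Step 8. [col 6: J + C ≡ V (mod 10)] column 6: given C=5, carry-in 1, and digits 1,2,5,6,7,8,9 already taken and all letters distinct, J+C≡V (mod 10) forces V=0 ⇒ V=0.
Step 9. [col 6: J + C ≡ V (mod 10)] column 6 reads J+C+carry(1)=V with C=5, V=0; with digits 0,1,2,5,6,7,8,9 already taken and all letters distinct, the only value for J is 4, so J=4.

Answer: C=5, D=8, H=2, J=4, M=9, N=7, Q=6, V=0, Y=1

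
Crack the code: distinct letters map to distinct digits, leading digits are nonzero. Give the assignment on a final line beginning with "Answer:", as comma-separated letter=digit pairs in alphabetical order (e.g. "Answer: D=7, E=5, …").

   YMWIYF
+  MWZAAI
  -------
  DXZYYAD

Step 1. [col 1: F + I ≡ D (mod 10)] several values work for F in column 1 (F + I ≡ D (mod 10), carry-in 0); try F=3, so F=3.
Step 2. [col 1: F + I ≡ D (mod 10)] I=8 is one option consistent with column 1 (F + I ≡ D (mod 10), carry-in 0) — take it. So I=8.
Step 3. [col 1: F + I ≡ D (mod 10)] column 1: given F=3, I=8, carry-in 0, and digits 3,8 already taken and all letters distinct, F+I≡D (mod 10) forces D=1 ⇒ D=1.
Step 4. [col 2: Y + A ≡ A (mod 10)] column 2 reads Y+A+carry(1)=A with nothing yet; with digits 1,3,8 already taken and all letters distinct, the only value for Y is 9 ⇒ Y=9.
Step 5. [col 2: Y + A ≡ A (mod 10)] no forcing yet in column 2 (carry-in 1); A=0 is free and consistent — try it, so A=0.
Step 6. [col 4: W + Z ≡ Y (mod 10)] Z=7 is one option consistent with column 4 (W + Z ≡ Y (mod 10), carry-in 0) — take it. So Z=7.
Step 7. [col 4: W + Z ≡ Y (mod 10)] from column 4 (Z=7, Y=9, carry-in 0, digits 0,1,3,7,8,9 already taken and all letters distinct): W must equal 2. So W=2.
Step 8. [col 5: M + W ≡ Z (mod 10)] column 5: given W=2, Z=7, carry-in 0, and digits 0,1,2,3,7,8,9 already taken and all letters distinct, M+W≡Z (mod 10) forces M=5. So M=5.
Step 9. [col 6: Y + M ≡ X (mod 10)] in column 6 we have Y+M≡X with carry-in 0; given Y=9, M=5 and digits 0,1,2,3,5,7,8,9 already taken and all letters distinct, that pins X to 4, so X=4.

Answer: A=0, D=1, F=3, I=8, M=5, W=2, X=4, Y=9, Z=7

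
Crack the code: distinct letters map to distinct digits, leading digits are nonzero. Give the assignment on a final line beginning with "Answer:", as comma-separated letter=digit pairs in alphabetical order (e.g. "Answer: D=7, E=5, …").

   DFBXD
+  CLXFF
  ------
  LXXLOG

Step 1. [col 1: D + F ≡ G (mod 10)] G=0 is one option consistent with column 1 (D + F ≡ G (mod 10), carry-in 0) — take it, so G=0.
Step 2. [col 1: D + F ≡ G (mod 10)] several values work for F in column 1 (D + F ≡ G (mod 10), carry-in 0); try F=3, so F=3.
Step 3. [L] the sum has 6 digits but both addends have 5; that extra leading digit L is the final carry, namely 1. So L=1.
Step 4. [col 1: D + F ≡ G (mod 10)] from column 1 (F=3, G=0, carry-in 0, digits 0,1,3 already taken and all letters distinct): D must equal 7 ⇒ D=7.
Step 5. [col 2: X + F ≡ O (mod 10)] several values work for O in column 2 (X + F ≡ O (mod 10), carry-in 1); try O=9, so O=9.
Step 6. [col 2: X + F ≡ O (mod 10)] from column 2 (F=3, O=9, carry-in 1, digits 0,1,3,7,9 already taken and all letters distinct): X must equal 5 ⇒ X=5.
Step 7. [col 3: B + X ≡ L (mod 10)] column 3: given X=5, L=1, carry-in 0, and digits 0,1,3,5,7,9 already taken and all letters distinct, B+X≡L (mod 10) forces B=6. So B=6.
Step 8. [col 5: D + C ≡ X (mod 10)] in column 5 we have D+C≡X with carry-in 0; given D=7, X=5 and digits 0,1,3,5,6,7,9 already taken and all letters distinct, that pins C to 8. So C=8.

Answer: B=6, C=8, D=7, F=3, G=0, L=1, O=9, X=5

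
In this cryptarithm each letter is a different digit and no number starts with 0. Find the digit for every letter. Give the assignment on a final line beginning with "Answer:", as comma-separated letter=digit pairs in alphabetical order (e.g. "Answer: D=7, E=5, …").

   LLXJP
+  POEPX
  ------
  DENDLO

Step 1. [col 1: P + X ≡ O (mod 10)] O=5 is one option consistent with column 1 (P + X ≡ O (mod 10), carry-in 0) — take it ⇒ O=5.
Step 2. [col 1: P + X ≡ O (mod 10)] column 1 (P + X ≡ O (mod 10), carry-in 0) doesn't pin P yet; pick P=7 and continue, so P=7.
Step 3. [col 1: P + X ≡ O (mod 10)] in column 1 we have P+X≡O with carry-in 0; given P=7, O=5 and digits 5,7 already taken and all letters distinct, that pins X to 8 ⇒ X=8.
Step 4. [col 2: J + P ≡ L (mod 10)] no forcing yet in column 2 (carry-in 1); J=6 is free and consistent — try it ⇒ J=6.
Step 5. [D] D is the leading digit of a 6-digit sum of two 5-digit numbers; the final carry is exactly 1 ⇒ D=1.
Step 6. [col 2: J + P ≡ L (mod 10)] column 2 reads J+P+carry(1)=L with J=6, P=7; with digits 1,5,6,7,8 already taken and all letters distinct, the only value for L is 4, so L=4.
Step 7. [col 3: X + E ≡ D (mod 10)] column 3 reads X+E+carry(1)=D with X=8, D=1; with digits 1,4,5,6,7,8 already taken and all letters distinct, the only value for E is 2, so E=2.
Step 8. [col 4: L + O ≡ N (mod 10)] column 4: given L=4, O=5, carry-in 1, and digits 1,2,4,5,6,7,8 already taken and all letters distinct, L+O≡N (mod 10) forces N=0 ⇒ N=0.

Answer: D=1, E=2, J=6, L=4, N=0, O=5, P=7, X=8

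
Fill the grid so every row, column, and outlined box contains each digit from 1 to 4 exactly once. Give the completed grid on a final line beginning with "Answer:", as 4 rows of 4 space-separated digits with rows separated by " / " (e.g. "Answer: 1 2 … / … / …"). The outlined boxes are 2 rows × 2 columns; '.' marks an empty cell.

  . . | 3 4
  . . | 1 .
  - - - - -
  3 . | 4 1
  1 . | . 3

Step 1. [r1c1∈{2}] r1c1 is down to just 2 ⇒ r1c1=2.
Step 2. [r4c2∈{2,4}] 4 has one home in row 4: r4c2 ⇒ r4c2=4.
Step 3. [r2c1∈{4}] r2c1's peers cover all but 4. So r2c1=4.
Step 4. [r2c2∈{3}] r2c2 has the single candidate 3. So r2c2=3.
Step 5. [r1c2∈{1}] r1c2 is down to just 1 ⇒ r1c2=1.
Step 6. [r2c4∈{2}] r2c4 is down to just 2 ⇒ r2c4=2.
Step 7. [r4c3∈{2}] only 2 remains possible at r4c3, so r4c3=2.
Step 8. [r3c2∈{2}] r3c2 is down to just 2. So r3c2=2.

Answer: 2 1 3 4 / 4 3 1 2 / 3 2 4 1 / 1 4 2 3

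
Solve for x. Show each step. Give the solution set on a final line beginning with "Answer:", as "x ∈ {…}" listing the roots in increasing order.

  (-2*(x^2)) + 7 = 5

Step 1. [(-2*(x^2)) + 7 = 5] subtract 7: x sits inside (… + 7). So sub: -2*(x^2) = -2.
Step 2. [-2*(x^2) = -2] -2 out front; divide by -2. So div: x^2 = 1.
Step 3. [x^2 = 1] √ both sides: 1 ≥ 0 gives two branches, so sqrt: x = 1 or -1.

Answer: x ∈ {-1, 1}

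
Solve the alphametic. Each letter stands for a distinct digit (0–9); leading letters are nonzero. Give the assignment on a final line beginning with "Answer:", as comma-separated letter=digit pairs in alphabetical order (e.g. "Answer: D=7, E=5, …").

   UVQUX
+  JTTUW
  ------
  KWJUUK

Step 1. [col 1: X + W ≡ K (mod 10)] no forcing yet in column 1 (carry-in 0); X=7 is free and consistent — try it, so X=7.
Step 2. [col 1: X + W ≡ K (mod 10)] several values work for K in column 1 (X + W ≡ K (mod 10), carry-in 0); try K=1. So K=1.
Step 3. [col 1: X + W ≡ K (mod 10)] from column 1 (X=7, K=1, carry-in 0, digits 1,7 already taken and all letters distinct): W must equal 4, so W=4.
Step 4. [col 2: U + U ≡ U (mod 10)] from column 2 (nothing yet, carry-in 1, digits 1,4,7 already taken and all letters distinct): U must equal 9. So U=9.
Step 5. [col 3: Q + T ≡ U (mod 10)] no forcing yet in column 3 (carry-in 1); Q=6 is free and consistent — try it ⇒ Q=6.
Step 6. [col 3: Q + T ≡ U (mod 10)] in column 3 we have Q+T≡U with carry-in 1; given Q=6, U=9 and digits 1,4,6,7,9 already taken and all letters distinct, that pins T to 2, so T=2.
Step 7. [col 4: V + T ≡ J (mod 10)] several values work for V in column 4 (V + T ≡ J (mod 10), carry-in 0); try V=3, so V=3.
Step 8. [col 4: V + T ≡ J (mod 10)] from column 4 (V=3, T=2, carry-in 0, digits 1,2,3,4,6,7,9 already taken and all letters distinct): J must equal 5, so J=5.

Answer: J=5, K=1, Q=6, T=2, U=9, V=3, W=4, X=7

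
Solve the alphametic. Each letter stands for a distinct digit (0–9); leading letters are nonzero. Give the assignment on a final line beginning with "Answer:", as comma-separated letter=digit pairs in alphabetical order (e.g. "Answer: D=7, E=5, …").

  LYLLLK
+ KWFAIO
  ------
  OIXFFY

Step 1. [col 1: K + O ≡ Y (mod 10)] column 1 (K + O ≡ Y (mod 10), carry-in 0) doesn't pin O yet; pick O=8 and continue, so O=8.
Step 2. [col 1: K + O ≡ Y (mod 10)] several values work for K in column 1 (K + O ≡ Y (mod 10), carry-in 0); try K=1, so K=1.
Step 3. [col 1: K + O ≡ Y (mod 10)] from column 1 (K=1, O=8, carry-in 0, digits 1,8 already taken and all letters distinct): Y must equal 9 ⇒ Y=9.
Step 4. [col 2: L + I ≡ F (mod 10)] no forcing yet in column 2 (carry-in 0); F=0 is free and consistent — try it ⇒ F=0.
Step 5. [col 2: L + I ≡ F (mod 10)] no forcing yet in column 2 (carry-in 0); I=4 is free and consistent — try it. So I=4.
Step 6. [col 2: L + I ≡ F (mod 10)] column 2 reads L+I+carry(0)=F with I=4, F=0; with digits 0,1,4,8,9 already taken and all letters distinct, the only value for L is 6, so L=6.
Step 7. [col 3: L + A ≡ F (mod 10)] column 3: given L=6, F=0, carry-in 1, and digits 0,1,4,6,8,9 already taken and all letters distinct, L+A≡F (mod 10) forces A=3, so A=3.
Step 8. [col 4: L + F ≡ X (mod 10)] in column 4 we have L+F≡X with carry-in 1; given L=6, F=0 and digits 0,1,3,4,6,8,9 already taken and all letters distinct, that pins X to 7, so X=7.
Step 9. [col 5: Y + W ≡ I (mod 10)] from column 5 (Y=9, I=4, carry-in 0, digits 0,1,3,4,6,7,8,9 already taken and all letters distinct): W must equal 5 ⇒ W=5.

Answer: A=3, F=0, I=4, K=1, L=6, O=8, W=5, X=7, Y=9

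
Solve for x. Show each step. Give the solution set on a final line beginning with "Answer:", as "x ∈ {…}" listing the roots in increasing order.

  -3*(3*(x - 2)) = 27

Step 1. [-3*(3*(x - 2)) = 27] -3·(inner) — divide through by -3. So div: 3*(x - 2) = -9.
Step 2. [3*(x - 2) = -9] divide by the outer 3 ⇒ div: x - 2 = -3.
Step 3. [x - 2 = -3] the outer -2 inverts by adding 2 ⇒ sub: x = -1.

Answer: x ∈ {-1}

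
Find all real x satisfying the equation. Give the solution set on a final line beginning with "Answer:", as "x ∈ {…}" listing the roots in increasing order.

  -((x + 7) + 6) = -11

Step 1. [-((x + 7) + 6) = -11] flip signs both sides, so neg: (x + 7) + 6 = 11.
Step 2. [(x + 7) + 6 = 11] the outer +6 inverts by subtracting 6, so sub: x + 7 = 5.
Step 3. [x + 7 = 5] peel the +7: subtract 7 from each side. So sub: x = -2.

Answer: x ∈ {-2}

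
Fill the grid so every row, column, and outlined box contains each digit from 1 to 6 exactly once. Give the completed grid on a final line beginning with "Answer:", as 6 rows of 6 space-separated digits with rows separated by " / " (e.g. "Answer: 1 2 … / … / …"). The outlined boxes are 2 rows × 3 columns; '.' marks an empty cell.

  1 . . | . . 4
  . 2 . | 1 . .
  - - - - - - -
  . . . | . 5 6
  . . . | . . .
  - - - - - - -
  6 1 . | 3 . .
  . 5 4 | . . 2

Step 1. [r1c4∈{2,5,6}] in col 4, 5 fits only at r1c4 ⇒ r1c4=5.
Step 2. [r2c6∈{3}] only 3 remains possible at r2c6 ⇒ r2c6=3.
Step 3. [r4c5∈{1,2,3,4}] col 5 places 3 nowhere but r4c5. So r4c5=3.
Step 4. [r3c3∈{1,2,3}] in row 3, 1 fits only at r3c3. So r3c3=1.
Step 5. [r2c5∈{6}] r2c5 has the single candidate 6 ⇒ r2c5=6.
Step 6. [r2c1∈{4,5}] row 2 places 4 nowhere but r2c1, so r2c1=4.
Step 7. [r1c3∈{3,6}] 3 has one home in col 3: r1c3 ⇒ r1c3=3.
Step 8. [r4c3∈{2,5,6}] in col 3, 6 fits only at r4c3, so r4c3=6.
Step 9. [r4c2∈{4}] r4c2 is down to just 4 ⇒ r4c2=4.
Step 10. [r4c4∈{2}] r4c4 has the single candidate 2. So r4c4=2.
Step 11. [r3c1∈{2,3}] r3c1 is the only open cell in row 3 admitting 2, so r3c1=2.
Step 12. [r4c6∈{1}] nothing but 1 survives at r4c6. So r4c6=1.
Step 13. [r1c2∈{6}] only 6 remains possible at r1c2 ⇒ r1c2=6.
Step 14. [r1c5∈{2}] r1c5 is down to just 2 ⇒ r1c5=2.
Step 15. [r5c6∈{5}] r5c6 has the single candidate 5 ⇒ r5c6=5.
Step 16. [r3c2∈{3}] nothing but 3 survives at r3c2 ⇒ r3c2=3.
Step 17. [r6c4∈{6}] r6c4 has the single candidate 6. So r6c4=6.
Step 18. [r6c1∈{3}] nothing but 3 survives at r6c1. So r6c1=3.
Step 19. [r6c5∈{1}] only 1 remains possible at r6c5, so r6c5=1.
Step 20. [r4c1∈{5}] r4c1 has the single candidate 5. So r4c1=5.
Step 21. [r5c3∈{2}] r5c3's peers cover all but 2 ⇒ r5c3=2.
Step 22. [r5c5∈{4}] nothing but 4 survives at r5c5 ⇒ r5c5=4.
Step 23. [r3c4∈{4}] r3c4 has the single candidate 4 ⇒ r3c4=4.
Step 24. [r2c3∈{5}] only 5 remains possible at r2c3, so r2c3=5.

Answer: 1 6 3 5 2 4 / 4 2 5 1 6 3 / 2 3 1 4 5 6 / 5 4 6 2 3 1 / 6 1 2 3 4 5 / 3 5 4 6 1 2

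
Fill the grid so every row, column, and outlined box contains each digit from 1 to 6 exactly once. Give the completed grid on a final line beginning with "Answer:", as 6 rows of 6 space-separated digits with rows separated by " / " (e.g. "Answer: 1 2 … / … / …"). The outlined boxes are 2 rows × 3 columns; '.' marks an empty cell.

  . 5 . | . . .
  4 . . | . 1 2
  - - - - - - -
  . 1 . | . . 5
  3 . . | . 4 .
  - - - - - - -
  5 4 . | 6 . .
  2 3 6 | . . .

Step 1. [r1c3∈{1,2,3}] in row 1, 2 fits only at r1c3 ⇒ r1c3=2.
Step 2. [r3c1∈{6}] r3c1's peers cover all but 6, so r3c1=6.
Step 3. [r2c4∈{3,5}] 5 has one home in row 2: r2c4 ⇒ r2c4=5.
Step 4. [r5c5∈{2,3}] across row 5, 2 lands solely at r5c5. So r5c5=2.
Step 5. [r5c6∈{1,3}] row 5 places 3 nowhere but r5c6. So r5c6=3.
Step 6. [r1c5∈{3,6}] across col 5, 6 lands solely at r1c5, so r1c5=6.
Step 7. [r1c4∈{3,4}] r1c4 is the only open cell in row 1 admitting 3, so r1c4=3.
Step 8. [r6c4∈{1,4}] in col 4, 4 fits only at r6c4. So r6c4=4.
Step 9. [r4c4∈{1,2}] col 4 places 1 nowhere but r4c4 ⇒ r4c4=1.
Step 10. [r3c3∈{4}] only 4 remains possible at r3c3, so r3c3=4.
Step 11. [r6c5∈{5}] r6c5 is down to just 5 ⇒ r6c5=5.
Step 12. [r2c2∈{6}] only 6 remains possible at r2c2 ⇒ r2c2=6.
Step 13. [r1c1∈{1}] only 1 remains possible at r1c1, so r1c1=1.
Step 14. [r1c6∈{4}] r1c6 has the single candidate 4 ⇒ r1c6=4.
Step 15. [r3c4∈{2}] only 2 remains possible at r3c4, so r3c4=2.
Step 16. [r6c6∈{1}] r6c6 has the single candidate 1, so r6c6=1.
Step 17. [r4c2∈{2}] r4c2's peers cover all but 2 ⇒ r4c2=2.
Step 18. [r5c3∈{1}] only 1 remains possible at r5c3 ⇒ r5c3=1.
Step 19. [r4c3∈{5}] r4c3 is down to just 5. So r4c3=5.
Step 20. [r2c3∈{3}] nothing but 3 survives at r2c3. So r2c3=3.
Step 21. [r4c6∈{6}] r4c6 has the single candidate 6, so r4c6=6.
Step 22. [r3c5∈{3}] r3c5 has the single candidate 3 ⇒ r3c5=3.

Answer: 1 5 2 3 6 4 / 4 6 3 5 1 2 / 6 1 4 2 3 5 / 3 2 5 1 4 6 / 5 4 1 6 2 3 / 2 3 6 4 5 1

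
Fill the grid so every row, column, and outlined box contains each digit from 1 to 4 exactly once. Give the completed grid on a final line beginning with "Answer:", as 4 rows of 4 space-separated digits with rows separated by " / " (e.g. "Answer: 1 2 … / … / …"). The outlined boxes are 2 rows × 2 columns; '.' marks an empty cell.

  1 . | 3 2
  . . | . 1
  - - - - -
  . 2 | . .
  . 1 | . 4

Step 1. [r2c1∈{2,3,4}] r2c1 is the only open cell in row 2 admitting 2 ⇒ r2c1=2.
Step 2. [r1c2∈{4}] nothing but 4 survives at r1c2. So r1c2=4.
Step 3. [r3c1∈{3,4}] 4 has one home in row 3: r3c1, so r3c1=4.
Step 4. [r2c3∈{4}] r2c3 is down to just 4, so r2c3=4.
Step 5. [r2c2∈{3}] r2c2 has the single candidate 3 ⇒ r2c2=3.
Step 6. [r3c3∈{1}] nothing but 1 survives at r3c3. So r3c3=1.
Step 7. [r4c1∈{3}] only 3 remains possible at r4c1 ⇒ r4c1=3.
Step 8. [r3c4∈{3}] r3c4 is down to just 3. So r3c4=3.
Step 9. [r4c3∈{2}] r4c3 is down to just 2 ⇒ r4c3=2.

Answer: 1 4 3 2 / 2 3 4 1 / 4 2 1 3 / 3 1 2 4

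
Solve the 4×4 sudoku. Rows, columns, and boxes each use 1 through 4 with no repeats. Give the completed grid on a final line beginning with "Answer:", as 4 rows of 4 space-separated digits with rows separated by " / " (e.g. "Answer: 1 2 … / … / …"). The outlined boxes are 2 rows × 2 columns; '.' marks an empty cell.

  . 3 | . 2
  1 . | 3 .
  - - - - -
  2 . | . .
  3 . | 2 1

Step 1. [r3c3∈{4}] r3c3's peers cover all but 4. So r3c3=4.
Step 2. [r2c4∈{4}] nothing but 4 survives at r2c4, so r2c4=4.
Step 3. [r1c3∈{1}] r1c3 has the single candidate 1 ⇒ r1c3=1.
Step 4. [r2c2∈{2}] nothing but 2 survives at r2c2 ⇒ r2c2=2.
Step 5. [r4c2∈{4}] r4c2 has the single candidate 4. So r4c2=4.
Step 6. [r3c4∈{3}] only 3 remains possible at r3c4. So r3c4=3.
Step 7. [r1c1∈{4}] r1c1's peers cover all but 4 ⇒ r1c1=4.
Step 8. [r3c2∈{1}] r3c2 is down to just 1 ⇒ r3c2=1.

Answer: 4 3 1 2 / 1 2 3 4 / 2 1 4 3 / 3 4 2 1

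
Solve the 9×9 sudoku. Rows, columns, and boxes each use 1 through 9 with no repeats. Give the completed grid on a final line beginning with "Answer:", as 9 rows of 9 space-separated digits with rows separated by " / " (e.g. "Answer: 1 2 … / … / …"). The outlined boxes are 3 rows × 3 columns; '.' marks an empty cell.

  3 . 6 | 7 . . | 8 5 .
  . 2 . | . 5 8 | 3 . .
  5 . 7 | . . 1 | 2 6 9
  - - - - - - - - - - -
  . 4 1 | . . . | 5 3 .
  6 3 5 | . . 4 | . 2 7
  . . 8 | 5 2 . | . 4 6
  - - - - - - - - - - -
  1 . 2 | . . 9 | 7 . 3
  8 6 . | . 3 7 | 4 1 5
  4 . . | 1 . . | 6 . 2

Step 1. [r2c1∈{9}] only 9 remains possible at r2c1 ⇒ r2c1=9.
Step 2. [r9c5∈{8}] r9c5's peers cover all but 8 ⇒ r9c5=8.
Step 3. [r3c5∈{4}] only 4 remains possible at r3c5. So r3c5=4.
Step 4. [r6c2∈{7,9}] in box 4, 9 fits only at r6c2, so r6c2=9.
Step 5. [r5c7∈{1,9}] across col 7, 9 lands solely at r5c7. So r5c7=9.
Step 6. [r4c4∈{6,8,9}] across col 4, 9 lands solely at r4c4, so r4c4=9.
Step 7. [r4c5∈{6,7}] col 5 places 7 nowhere but r4c5. So r4c5=7.
Step 8. [r1c9∈{1,4}] in row 1, 4 fits only at r1c9 ⇒ r1c9=4.
Step 9. [r2c4∈{6}] only 6 remains possible at r2c4. So r2c4=6.
Step 10. [r9c6∈{5}] r9c6 has the single candidate 5. So r9c6=5.
Step 11. [r8c3∈{9}] nothing but 9 survives at r8c3 ⇒ r8c3=9.
Step 12. [r6c6∈{3}] only 3 remains possible at r6c6 ⇒ r6c6=3.
Step 13. [r3c2∈{8}] r3c2's peers cover all but 8, so r3c2=8.
Step 14. [r1c2∈{1}] r1c2 has the single candidate 1 ⇒ r1c2=1.
Step 15. [r7c8∈{8}] r7c8's peers cover all but 8. So r7c8=8.
Step 16. [r2c9∈{1}] r2c9 is down to just 1 ⇒ r2c9=1.
Step 17. [r6c7∈{1}] nothing but 1 survives at r6c7. So r6c7=1.
Step 18. [r4c6∈{6}] r4c6's peers cover all but 6 ⇒ r4c6=6.
Step 19. [r5c5∈{1}] only 1 remains possible at r5c5, so r5c5=1.
Step 20. [r1c6∈{2}] only 2 remains possible at r1c6, so r1c6=2.
Step 21. [r4c1∈{2}] nothing but 2 survives at r4c1. So r4c1=2.
Step 22. [r4c9∈{8}] r4c9 is down to just 8, so r4c9=8.
Step 23. [r7c2∈{5}] r7c2 has the single candidate 5 ⇒ r7c2=5.
Step 24. [r6c1∈{7}] r6c1 has the single candidate 7 ⇒ r6c1=7.
Step 25. [r7c4∈{4}] r7c4 is down to just 4. So r7c4=4.
Step 26. [r2c8∈{7}] r2c8's peers cover all but 7 ⇒ r2c8=7.
Step 27. [r3c4∈{3}] r3c4's peers cover all but 3, so r3c4=3.
Step 28. [r9c8∈{9}] r9c8 is down to just 9, so r9c8=9.
Step 29. [r9c2∈{7}] only 7 remains possible at r9c2 ⇒ r9c2=7.
Step 30. [r7c5∈{6}] nothing but 6 survives at r7c5 ⇒ r7c5=6.
Step 31. [r2c3∈{4}] r2c3 has the single candidate 4. So r2c3=4.
Step 32. [r1c5∈{9}] r1c5 is down to just 9, so r1c5=9.
Step 33. [r5c4∈{8}] r5c4 is down to just 8, so r5c4=8.
Step 34. [r8c4∈{2}] only 2 remains possible at r8c4. So r8c4=2.
Step 35. [r9c3∈{3}] r9c3's peers cover all but 3. So r9c3=3.

Answer: 3 1 6 7 9 2 8 5 4 / 9 2 4 6 5 8 3 7 1 / 5 8 7 3 4 1 2 6 9 / 2 4 1 9 7 6 5 3 8 / 6 3 5 8 1 4 9 2 7 / 7 9 8 5 2 3 1 4 6 / 1 5 2 4 6 9 7 8 3 / 8 6 9 2 3 7 4 1 5 / 4 7 3 1 8 5 6 9 2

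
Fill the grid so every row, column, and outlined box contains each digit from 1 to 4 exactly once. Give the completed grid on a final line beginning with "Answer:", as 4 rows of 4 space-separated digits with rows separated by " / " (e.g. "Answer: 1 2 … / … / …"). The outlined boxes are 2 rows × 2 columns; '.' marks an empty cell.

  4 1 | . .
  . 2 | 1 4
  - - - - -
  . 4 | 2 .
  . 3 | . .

Step 1. [r3c4∈{1,3}] in row 3, 3 fits only at r3c4, so r3c4=3.
Step 2. [r4c4∈{1}] only 1 remains possible at r4c4, so r4c4=1.
Step 3. [r1c4∈{2}] r1c4 is down to just 2 ⇒ r1c4=2.
Step 4. [r1c3∈{3}] r1c3 is down to just 3, so r1c3=3.
Step 5. [r2c1∈{3}] nothing but 3 survives at r2c1 ⇒ r2c1=3.
Step 6. [r4c1∈{2}] nothing but 2 survives at r4c1. So r4c1=2.
Step 7. [r4c3∈{4}] r4c3 is down to just 4. So r4c3=4.
Step 8. [r3c1∈{1}] only 1 remains possible at r3c1, so r3c1=1.

Answer: 4 1 3 2 / 3 2 1 4 / 1 4 2 3 / 2 3 4 1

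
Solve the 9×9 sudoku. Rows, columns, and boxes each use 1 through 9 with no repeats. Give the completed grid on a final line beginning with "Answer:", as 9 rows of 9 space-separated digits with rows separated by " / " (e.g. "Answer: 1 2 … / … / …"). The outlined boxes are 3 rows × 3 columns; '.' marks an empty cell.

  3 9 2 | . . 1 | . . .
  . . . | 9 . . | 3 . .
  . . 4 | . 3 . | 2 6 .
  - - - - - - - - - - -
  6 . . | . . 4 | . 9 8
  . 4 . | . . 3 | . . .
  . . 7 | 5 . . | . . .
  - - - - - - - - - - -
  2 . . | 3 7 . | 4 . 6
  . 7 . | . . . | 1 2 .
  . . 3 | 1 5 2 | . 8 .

Step 1. [r2c5∈{2,4,6,8}] row 2 places 2 nowhere but r2c5 ⇒ r2c5=2.
Step 2. [r7c8∈{5}] nothing but 5 survives at r7c8 ⇒ r7c8=5.
Step 3. [r3c9∈{1,5,7,9}] across row 3, 9 lands solely at r3c9. So r3c9=9.
Step 4. [r4c5∈{1}] nothing but 1 survives at r4c5 ⇒ r4c5=1.
Step 5. [r4c3∈{5}] r4c3 is down to just 5 ⇒ r4c3=5.
Step 6. [r4c7∈{7}] only 7 remains possible at r4c7, so r4c7=7.
Step 7. [r5c8∈{1}] r5c8 is down to just 1. So r5c8=1.
Step 8. [r2c9∈{1,4,5,7}] r2c9 is the only open cell in col 9 admitting 1 ⇒ r2c9=1.
Step 9. [r8c1∈{4,5,8,9}] across row 8, 5 lands solely at r8c1. So r8c1=5.
Step 10. [r5c4∈{2,6,7,8}] 7 has one home in row 5: r5c4. So r5c4=7.
Step 11. [r3c4∈{8}] r3c4's peers cover all but 8 ⇒ r3c4=8.
Step 12. [r2c8∈{4,7}] r2c8 is the only open cell in row 2 admitting 4 ⇒ r2c8=4.
Step 13. [r6c7∈{6}] nothing but 6 survives at r6c7 ⇒ r6c7=6.
Step 14. [r5c5∈{6,8,9}] across row 5, 6 lands solely at r5c5, so r5c5=6.
Step 15. [r1c4∈{4,6}] 6 has one home in row 1: r1c4, so r1c4=6.
Step 16. [r7c3∈{1,8,9}] 1 has one home in col 3: r7c3, so r7c3=1.
Step 17. [r7c2∈{8}] r7c2's peers cover all but 8. So r7c2=8.
Step 18. [r7c6∈{9}] r7c6 has the single candidate 9 ⇒ r7c6=9.
Step 19. [r8c3∈{6,9}] across row 8, 9 lands solely at r8c3 ⇒ r8c3=9.
Step 20. [r5c3∈{8}] r5c3 is down to just 8. So r5c3=8.
Step 21. [r4c2∈{2,3}] row 4 places 3 nowhere but r4c2 ⇒ r4c2=3.
Step 22. [r6c6∈{8}] r6c6 has the single candidate 8. So r6c6=8.
Step 23. [r6c9∈{2,3,4}] across row 6, 4 lands solely at r6c9 ⇒ r6c9=4.
Step 24. [r5c7∈{5}] r5c7 is down to just 5. So r5c7=5.
Step 25. [r9c2∈{6}] only 6 remains possible at r9c2 ⇒ r9c2=6.
Step 26. [r2c2∈{5}] r2c2's peers cover all but 5. So r2c2=5.
Step 27. [r3c2∈{1}] only 1 remains possible at r3c2, so r3c2=1.
Step 28. [r3c1∈{7}] only 7 remains possible at r3c1, so r3c1=7.
Step 29. [r1c5∈{4}] r1c5 is down to just 4, so r1c5=4.
Step 30. [r5c1∈{9}] nothing but 9 survives at r5c1, so r5c1=9.
Step 31. [r1c8∈{7}] only 7 remains possible at r1c8 ⇒ r1c8=7.
Step 32. [r8c4∈{4}] r8c4's peers cover all but 4, so r8c4=4.
Step 33. [r6c8∈{3}] r6c8's peers cover all but 3 ⇒ r6c8=3.
Step 34. [r3c6∈{5}] nothing but 5 survives at r3c6 ⇒ r3c6=5.
Step 35. [r2c3∈{6}] r2c3's peers cover all but 6. So r2c3=6.
Step 36. [r6c1∈{1}] r6c1 is down to just 1. So r6c1=1.
Step 37. [r9c9∈{7}] r9c9 has the single candidate 7, so r9c9=7.
Step 38. [r2c6∈{7}] r2c6 has the single candidate 7, so r2c6=7.
Step 39. [r8c5∈{8}] r8c5's peers cover all but 8. So r8c5=8.
Step 40. [r8c6∈{6}] r8c6 is down to just 6, so r8c6=6.
Step 41. [r8c9∈{3}] r8c9 is down to just 3 ⇒ r8c9=3.
Step 42. [r2c1∈{8}] nothing but 8 survives at r2c1 ⇒ r2c1=8.
Step 43. [r5c9∈{2}] r5c9 is down to just 2. So r5c9=2.
Step 44. [r4c4∈{2}] nothing but 2 survives at r4c4 ⇒ r4c4=2.
Step 45. [r1c9∈{5}] nothing but 5 survives at r1c9, so r1c9=5.
Step 46. [r6c2∈{2}] nothing but 2 survives at r6c2 ⇒ r6c2=2.
Step 47. [r6c5∈{9}] nothing but 9 survives at r6c5. So r6c5=9.
Step 48. [r9c1∈{4}] r9c1 has the single candidate 4. So r9c1=4.
Step 49. [r1c7∈{8}] r1c7 has the single candidate 8 ⇒ r1c7=8.
Step 50. [r9c7∈{9}] r9c7 is down to just 9. So r9c7=9.

Answer: 3 9 2 6 4 1 8 7 5 / 8 5 6 9 2 7 3 4 1 / 7 1 4 8 3 5 2 6 9 / 6 3 5 2 1 4 7 9 8 / 9 4 8 7 6 3 5 1 2 / 1 2 7 5 9 8 6 3 4 / 2 8 1 3 7 9 4 5 6 / 5 7 9 4 8 6 1 2 3 / 4 6 3 1 5 2 9 8 7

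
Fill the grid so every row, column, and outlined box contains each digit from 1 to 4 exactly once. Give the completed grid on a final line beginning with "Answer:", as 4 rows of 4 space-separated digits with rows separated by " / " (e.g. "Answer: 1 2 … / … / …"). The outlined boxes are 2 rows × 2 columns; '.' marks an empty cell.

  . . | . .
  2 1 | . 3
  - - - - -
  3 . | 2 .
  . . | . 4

Step 1. [r1c1∈{4}] r1c1 is down to just 4 ⇒ r1c1=4.
Step 2. [r1c3∈{1}] r1c3 has the single candidate 1 ⇒ r1c3=1.
Step 3. [r1c2∈{3}] r1c2 is down to just 3. So r1c2=3.
Step 4. [r4c1∈{1}] r4c1's peers cover all but 1 ⇒ r4c1=1.
Step 5. [r3c4∈{1}] r3c4 is down to just 1. So r3c4=1.
Step 6. [r4c3∈{3}] only 3 remains possible at r4c3. So r4c3=3.
Step 7. [r4c2∈{2}] only 2 remains possible at r4c2, so r4c2=2.
Step 8. [r3c2∈{4}] nothing but 4 survives at r3c2. So r3c2=4.
Step 9. [r1c4∈{2}] r1c4 is down to just 2 ⇒ r1c4=2.
Step 10. [r2c3∈{4}] r2c3 is down to just 4 ⇒ r2c3=4.

Answer: 4 3 1 2 / 2 1 4 3 / 3 4 2 1 / 1 2 3 4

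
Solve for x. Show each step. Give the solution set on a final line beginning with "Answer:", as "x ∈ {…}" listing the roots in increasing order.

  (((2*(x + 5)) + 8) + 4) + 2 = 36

Step 1. [(((2*(x + 5)) + 8) + 4) + 2 = 36] the outer +2 inverts by subtracting 2 ⇒ sub: ((2*(x + 5)) + 8) + 4 = 34.
Step 2. [((2*(x + 5)) + 8) + 4 = 34] +4 is outermost — subtract 4 both sides. So sub: (2*(x + 5)) + 8 = 30.
Step 3. [(2*(x + 5)) + 8 = 30] 8 comes off first (subtract 8) ⇒ sub: 2*(x + 5) = 22.
Step 4. [2*(x + 5) = 22] divide by the outer 2. So div: x + 5 = 11.
Step 5. [x + 5 = 11] subtract 5: x sits inside (… + 5). So sub: x = 6.

Answer: x ∈ {6}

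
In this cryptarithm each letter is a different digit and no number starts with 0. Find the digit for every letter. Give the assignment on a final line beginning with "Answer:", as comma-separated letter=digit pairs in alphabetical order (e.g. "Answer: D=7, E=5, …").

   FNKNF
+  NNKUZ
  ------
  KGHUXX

Step 1. [col 1: F + Z ≡ X (mod 10)] column 1 (F + Z ≡ X (mod 10), carry-in 0) doesn't pin F yet; pick F=5 and continue ⇒ F=5.
Step 2. [col 1: F + Z ≡ X (mod 10)] Z=7 is one option consistent with column 1 (F + Z ≡ X (mod 10), carry-in 0) — take it. So Z=7.
Step 3. [K] the sum has 6 digits but both addends have 5; that extra leading digit K is the final carry, namely 1, so K=1.
Step 4. [col 1: F + Z ≡ X (mod 10)] column 1: given F=5, Z=7, carry-in 0, and digits 1,5,7 already taken and all letters distinct, F+Z≡X (mod 10) forces X=2, so X=2.
Step 5. [col 2: N + U ≡ X (mod 10)] column 2 (N + U ≡ X (mod 10), carry-in 1) doesn't pin U yet; pick U=3 and continue ⇒ U=3.
Step 6. [col 2: N + U ≡ X (mod 10)] column 2: given U=3, X=2, carry-in 1, and digits 1,2,3,5,7 already taken and all letters distinct, N+U≡X (mod 10) forces N=8 ⇒ N=8.
Step 7. [col 4: N + N ≡ H (mod 10)] column 4 reads N+N+carry(0)=H with N=8; with digits 1,2,3,5,7,8 already taken and all letters distinct, the only value for H is 6. So H=6.
Step 8. [col 5: F + N ≡ G (mod 10)] in column 5 we have F+N≡G with carry-in 1; given F=5, N=8 and digits 1,2,3,5,6,7,8 already taken and all letters distinct, that pins G to 4, so G=4.

Answer: F=5, G=4, H=6, K=1, N=8, U=3, X=2, Z=7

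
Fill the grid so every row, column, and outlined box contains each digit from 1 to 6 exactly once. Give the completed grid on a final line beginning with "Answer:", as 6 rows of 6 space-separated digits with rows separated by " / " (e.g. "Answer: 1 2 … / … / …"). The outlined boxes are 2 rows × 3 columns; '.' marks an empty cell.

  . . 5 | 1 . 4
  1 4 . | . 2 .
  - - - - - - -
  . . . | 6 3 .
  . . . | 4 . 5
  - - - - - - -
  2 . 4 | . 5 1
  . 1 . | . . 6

Step 1. [r6c3∈{3}] only 3 remains possible at r6c3. So r6c3=3.
Step 2. [r1c2∈{2,3,6}] across row 1, 2 lands solely at r1c2, so r1c2=2.
Step 3. [r4c3∈{1,2,6}] in row 4, 2 fits only at r4c3. So r4c3=2.
Step 4. [r4c2∈{3,6}] 3 has one home in col 2: r4c2 ⇒ r4c2=3.
Step 5. [r5c4∈{3}] only 3 remains possible at r5c4. So r5c4=3.
Step 6. [r2c3∈{6}] r2c3 has the single candidate 6. So r2c3=6.
Step 7. [r3c1∈{4,5}] in row 3, 4 fits only at r3c1. So r3c1=4.
Step 8. [r5c2∈{6}] r5c2 is down to just 6, so r5c2=6.
Step 9. [r2c4∈{5}] only 5 remains possible at r2c4 ⇒ r2c4=5.
Step 10. [r3c2∈{5}] only 5 remains possible at r3c2, so r3c2=5.
Step 11. [r1c5∈{6}] nothing but 6 survives at r1c5 ⇒ r1c5=6.
Step 12. [r6c4∈{2}] nothing but 2 survives at r6c4, so r6c4=2.
Step 13. [r6c1∈{5}] nothing but 5 survives at r6c1. So r6c1=5.
Step 14. [r1c1∈{3}] r1c1 has the single candidate 3, so r1c1=3.
Step 15. [r2c6∈{3}] nothing but 3 survives at r2c6. So r2c6=3.
Step 16. [r3c6∈{2}] r3c6 has the single candidate 2. So r3c6=2.
Step 17. [r4c1∈{6}] r4c1 has the single candidate 6, so r4c1=6.
Step 18. [r3c3∈{1}] r3c3 has the single candidate 1, so r3c3=1.
Step 19. [r4c5∈{1}] r4c5 is down to just 1, so r4c5=1.
Step 20. [r6c5∈{4}] r6c5's peers cover all but 4, so r6c5=4.

Answer: 3 2 5 1 6 4 / 1 4 6 5 2 3 / 4 5 1 6 3 2 / 6 3 2 4 1 5 / 2 6 4 3 5 1 / 5 1 3 2 4 6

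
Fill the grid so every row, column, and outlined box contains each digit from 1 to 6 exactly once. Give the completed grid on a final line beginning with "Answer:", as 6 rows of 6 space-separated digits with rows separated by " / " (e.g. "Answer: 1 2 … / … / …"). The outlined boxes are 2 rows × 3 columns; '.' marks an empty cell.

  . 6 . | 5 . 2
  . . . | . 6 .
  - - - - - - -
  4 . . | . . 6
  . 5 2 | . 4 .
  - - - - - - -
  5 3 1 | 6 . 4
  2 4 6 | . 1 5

Step 1. [r3c3∈{3}] r3c3 has the single candidate 3 ⇒ r3c3=3.
Step 2. [r1c1∈{1,3}] in row 1, 1 fits only at r1c1, so r1c1=1.
Step 3. [r2c4∈{1,3,4}] across col 4, 4 lands solely at r2c4 ⇒ r2c4=4.
Step 4. [r3c4∈{1,2}] r3c4 is the only open cell in col 4 admitting 2, so r3c4=2.
Step 5. [r2c6∈{1,3}] row 2 places 1 nowhere but r2c6 ⇒ r2c6=1.
Step 6. [r4c6∈{3}] r4c6's peers cover all but 3, so r4c6=3.
Step 7. [r1c5∈{3}] r1c5's peers cover all but 3. So r1c5=3.
Step 8. [r4c4∈{1}] r4c4's peers cover all but 1 ⇒ r4c4=1.
Step 9. [r1c3∈{4}] only 4 remains possible at r1c3 ⇒ r1c3=4.
Step 10. [r3c5∈{5}] r3c5 is down to just 5, so r3c5=5.
Step 11. [r2c2∈{2}] r2c2 has the single candidate 2, so r2c2=2.
Step 12. [r2c3∈{5}] only 5 remains possible at r2c3. So r2c3=5.
Step 13. [r2c1∈{3}] only 3 remains possible at r2c1, so r2c1=3.
Step 14. [r6c4∈{3}] nothing but 3 survives at r6c4, so r6c4=3.
Step 15. [r3c2∈{1}] r3c2 has the single candidate 1, so r3c2=1.
Step 16. [r4c1∈{6}] r4c1 is down to just 6, so r4c1=6.
Step 17. [r5c5∈{2}] r5c5 is down to just 2, so r5c5=2.

Answer: 1 6 4 5 3 2 / 3 2 5 4 6 1 / 4 1 3 2 5 6 / 6 5 2 1 4 3 / 5 3 1 6 2 4 / 2 4 6 3 1 5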